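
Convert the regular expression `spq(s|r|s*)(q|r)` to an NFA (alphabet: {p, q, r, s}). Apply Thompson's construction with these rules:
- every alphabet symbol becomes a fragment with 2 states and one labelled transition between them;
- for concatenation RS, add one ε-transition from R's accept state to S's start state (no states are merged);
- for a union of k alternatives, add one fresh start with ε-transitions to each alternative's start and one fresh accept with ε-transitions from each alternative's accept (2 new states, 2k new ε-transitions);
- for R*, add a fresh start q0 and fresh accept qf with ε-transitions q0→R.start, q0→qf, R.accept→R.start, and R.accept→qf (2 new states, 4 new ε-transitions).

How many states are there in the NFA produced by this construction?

22

Building bottom-up:
Each of the 8 symbol leaves contributes a 2-state fragment.
  s* : 4 states
  s|r|s* : 10 states
  q|r : 6 states
  spq(s|r|s*)(q|r) : 22 states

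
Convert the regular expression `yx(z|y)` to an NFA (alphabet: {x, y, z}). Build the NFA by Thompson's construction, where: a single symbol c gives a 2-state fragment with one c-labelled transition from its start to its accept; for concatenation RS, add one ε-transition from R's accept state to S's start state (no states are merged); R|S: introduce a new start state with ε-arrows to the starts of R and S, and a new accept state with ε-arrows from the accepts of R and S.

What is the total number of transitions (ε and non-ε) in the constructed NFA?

10

Bottom-up over the parse tree:
Each of the 4 symbol leaves contributes 1 transition (1 symbol, 0 ε).
  z|y = 6 transitions (2 symbol, 4 ε)
  yx(z|y) = 10 transitions (4 symbol, 6 ε)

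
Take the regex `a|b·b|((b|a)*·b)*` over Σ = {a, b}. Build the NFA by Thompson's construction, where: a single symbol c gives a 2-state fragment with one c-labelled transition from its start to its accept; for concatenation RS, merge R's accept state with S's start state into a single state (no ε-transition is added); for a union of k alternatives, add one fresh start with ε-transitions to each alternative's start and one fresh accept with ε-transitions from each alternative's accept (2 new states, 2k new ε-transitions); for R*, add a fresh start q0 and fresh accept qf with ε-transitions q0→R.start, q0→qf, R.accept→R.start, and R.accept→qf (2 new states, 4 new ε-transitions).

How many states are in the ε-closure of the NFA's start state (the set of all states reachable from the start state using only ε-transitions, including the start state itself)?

11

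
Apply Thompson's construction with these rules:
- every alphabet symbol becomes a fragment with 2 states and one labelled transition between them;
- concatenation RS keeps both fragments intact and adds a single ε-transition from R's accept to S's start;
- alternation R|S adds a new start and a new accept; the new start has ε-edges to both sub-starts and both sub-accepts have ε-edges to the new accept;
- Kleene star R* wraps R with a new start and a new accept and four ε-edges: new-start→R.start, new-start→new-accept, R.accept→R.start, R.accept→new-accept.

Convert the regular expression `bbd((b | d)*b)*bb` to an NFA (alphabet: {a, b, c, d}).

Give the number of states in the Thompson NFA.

22

Per subexpression:
Each of the 8 symbol leaves contributes a 2-state fragment.
  b | d : 6 states
  (b | d)* : 8 states
  (b | d)*b : 10 states
  ((b | d)*b)* : 12 states
  bbd((b | d)*b)*bb : 22 states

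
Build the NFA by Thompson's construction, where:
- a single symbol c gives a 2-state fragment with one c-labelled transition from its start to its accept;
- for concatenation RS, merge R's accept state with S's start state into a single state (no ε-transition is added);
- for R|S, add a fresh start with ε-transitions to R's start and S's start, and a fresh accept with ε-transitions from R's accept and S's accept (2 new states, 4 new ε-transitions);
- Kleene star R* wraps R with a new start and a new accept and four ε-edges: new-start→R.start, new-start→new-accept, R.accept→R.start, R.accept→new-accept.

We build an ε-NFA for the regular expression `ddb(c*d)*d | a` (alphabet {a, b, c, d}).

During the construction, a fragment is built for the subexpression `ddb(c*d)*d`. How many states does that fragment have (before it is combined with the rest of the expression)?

Fragment for `ddb(c*d)*d`:
Each of the 6 symbol leaves contributes a 2-state fragment.
  c* : 4 states
  c*d : 5 states
  (c*d)* : 7 states
  ddb(c*d)*d : 11 states

11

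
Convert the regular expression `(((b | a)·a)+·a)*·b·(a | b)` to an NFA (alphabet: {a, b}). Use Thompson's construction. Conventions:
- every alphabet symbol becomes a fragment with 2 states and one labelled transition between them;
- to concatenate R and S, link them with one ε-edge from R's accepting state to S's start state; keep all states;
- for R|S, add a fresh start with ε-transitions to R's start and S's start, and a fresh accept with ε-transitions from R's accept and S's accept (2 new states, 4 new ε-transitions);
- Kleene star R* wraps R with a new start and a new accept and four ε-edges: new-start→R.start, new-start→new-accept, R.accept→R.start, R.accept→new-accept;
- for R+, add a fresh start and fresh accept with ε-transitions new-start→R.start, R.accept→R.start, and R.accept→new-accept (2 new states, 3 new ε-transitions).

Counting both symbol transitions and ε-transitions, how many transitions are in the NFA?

26

By structural recursion:
Each of the 7 symbol leaves contributes 1 transition (1 symbol, 0 ε).
  b | a = 6 transitions (2 symbol, 4 ε)
  (b | a)·a = 8 transitions (3 symbol, 5 ε)
  ((b | a)·a)+ = 11 transitions (3 symbol, 8 ε)
  ((b | a)·a)+·a = 13 transitions (4 symbol, 9 ε)
  (((b | a)·a)+·a)* = 17 transitions (4 symbol, 13 ε)
  a | b = 6 transitions (2 symbol, 4 ε)
  (((b | a)·a)+·a)*·b·(a | b) = 26 transitions (7 symbol, 19 ε)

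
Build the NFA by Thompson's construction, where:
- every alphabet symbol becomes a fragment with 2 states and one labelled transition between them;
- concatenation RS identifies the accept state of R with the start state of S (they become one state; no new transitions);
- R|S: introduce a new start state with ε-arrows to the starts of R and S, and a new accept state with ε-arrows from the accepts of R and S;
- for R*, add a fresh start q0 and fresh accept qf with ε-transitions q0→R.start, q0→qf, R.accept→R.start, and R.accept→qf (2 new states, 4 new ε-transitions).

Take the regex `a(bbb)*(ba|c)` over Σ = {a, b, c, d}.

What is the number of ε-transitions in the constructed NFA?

8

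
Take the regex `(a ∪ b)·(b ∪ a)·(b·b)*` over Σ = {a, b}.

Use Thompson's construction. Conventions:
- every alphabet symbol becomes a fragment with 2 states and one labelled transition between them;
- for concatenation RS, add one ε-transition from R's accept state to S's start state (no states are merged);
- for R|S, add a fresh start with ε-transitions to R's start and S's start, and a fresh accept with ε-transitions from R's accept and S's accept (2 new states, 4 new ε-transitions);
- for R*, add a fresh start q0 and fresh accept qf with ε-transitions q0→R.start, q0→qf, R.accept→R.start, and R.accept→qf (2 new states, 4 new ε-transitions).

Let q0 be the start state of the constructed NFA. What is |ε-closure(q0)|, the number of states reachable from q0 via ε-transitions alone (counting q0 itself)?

Compute the ε-closure size of each fragment's start state recursively; a symbol fragment's start has no outgoing ε-edge, so its closure is just itself (size 1).
  a ∪ b : C = 1 + 1 + 1 = 3 (the new accept is not ε-reachable since no branch accepts ε)
  b ∪ a : C = 1 + 1 + 1 = 3 (the new accept is not ε-reachable since no branch accepts ε)
  b·b : same as the first factor's closure: C = 1
  (b·b)* : C = 1 (new start) + 1 (body) + 1 (new accept) = 3
  (a ∪ b)·(b ∪ a)·(b·b)* : C equals the left operand's closure size = 3 (its accept is not ε-reachable, so the closure stops there)

3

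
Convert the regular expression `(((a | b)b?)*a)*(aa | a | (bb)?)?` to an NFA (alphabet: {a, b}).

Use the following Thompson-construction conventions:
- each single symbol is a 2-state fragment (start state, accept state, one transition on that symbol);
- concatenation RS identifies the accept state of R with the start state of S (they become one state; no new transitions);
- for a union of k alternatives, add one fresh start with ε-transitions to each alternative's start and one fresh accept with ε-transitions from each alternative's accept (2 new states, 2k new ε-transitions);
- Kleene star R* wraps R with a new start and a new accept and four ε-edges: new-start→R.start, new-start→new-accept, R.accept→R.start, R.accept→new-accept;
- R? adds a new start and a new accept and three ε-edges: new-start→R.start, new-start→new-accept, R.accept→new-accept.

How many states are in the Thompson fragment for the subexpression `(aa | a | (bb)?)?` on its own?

Fragment for `(aa | a | (bb)?)?`:
Each of the 5 symbol leaves contributes a 2-state fragment.
  aa — 3 states
  bb — 3 states
  (bb)? — 5 states
  aa | a | (bb)? — 12 states
  (aa | a | (bb)?)? — 14 states

14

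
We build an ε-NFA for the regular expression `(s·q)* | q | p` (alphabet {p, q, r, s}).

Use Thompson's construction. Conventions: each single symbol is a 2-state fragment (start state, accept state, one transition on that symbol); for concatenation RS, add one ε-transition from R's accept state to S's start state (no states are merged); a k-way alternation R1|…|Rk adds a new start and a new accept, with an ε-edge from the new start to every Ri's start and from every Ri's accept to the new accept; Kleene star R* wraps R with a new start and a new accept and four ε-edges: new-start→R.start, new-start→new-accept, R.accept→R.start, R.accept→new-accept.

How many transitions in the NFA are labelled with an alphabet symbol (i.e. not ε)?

4

By structural recursion:
Each of the 4 symbol leaves contributes exactly 1 symbol transition.
  s·q — 2 symbol transitions
  (s·q)* — 2 symbol transitions
  (s·q)* | q | p — 4 symbol transitions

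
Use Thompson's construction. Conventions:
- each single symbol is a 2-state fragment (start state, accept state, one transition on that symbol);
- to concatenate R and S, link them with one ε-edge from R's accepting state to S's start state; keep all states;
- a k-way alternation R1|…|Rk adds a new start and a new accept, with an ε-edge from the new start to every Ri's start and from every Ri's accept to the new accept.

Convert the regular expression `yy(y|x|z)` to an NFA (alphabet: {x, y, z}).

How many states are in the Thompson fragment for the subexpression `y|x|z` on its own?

8

Fragment for `y|x|z`:
Each of the 3 symbol leaves contributes a 2-state fragment.
  y|x|z : 8 states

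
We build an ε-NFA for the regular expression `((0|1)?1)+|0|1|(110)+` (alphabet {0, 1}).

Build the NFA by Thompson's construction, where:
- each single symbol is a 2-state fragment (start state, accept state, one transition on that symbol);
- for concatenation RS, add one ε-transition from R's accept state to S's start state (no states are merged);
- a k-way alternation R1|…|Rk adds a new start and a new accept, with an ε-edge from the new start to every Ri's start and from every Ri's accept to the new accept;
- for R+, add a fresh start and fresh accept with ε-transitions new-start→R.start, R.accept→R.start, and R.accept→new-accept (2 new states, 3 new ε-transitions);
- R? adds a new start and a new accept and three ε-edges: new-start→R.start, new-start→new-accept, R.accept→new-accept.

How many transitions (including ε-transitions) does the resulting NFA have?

32

By structural recursion:
Each of the 8 symbol leaves contributes 1 transition (1 symbol, 0 ε).
  0|1 → 6 transitions (2 symbol, 4 ε)
  (0|1)? → 9 transitions (2 symbol, 7 ε)
  (0|1)?1 → 11 transitions (3 symbol, 8 ε)
  ((0|1)?1)+ → 14 transitions (3 symbol, 11 ε)
  110 → 5 transitions (3 symbol, 2 ε)
  (110)+ → 8 transitions (3 symbol, 5 ε)
  ((0|1)?1)+|0|1|(110)+ → 32 transitions (8 symbol, 24 ε)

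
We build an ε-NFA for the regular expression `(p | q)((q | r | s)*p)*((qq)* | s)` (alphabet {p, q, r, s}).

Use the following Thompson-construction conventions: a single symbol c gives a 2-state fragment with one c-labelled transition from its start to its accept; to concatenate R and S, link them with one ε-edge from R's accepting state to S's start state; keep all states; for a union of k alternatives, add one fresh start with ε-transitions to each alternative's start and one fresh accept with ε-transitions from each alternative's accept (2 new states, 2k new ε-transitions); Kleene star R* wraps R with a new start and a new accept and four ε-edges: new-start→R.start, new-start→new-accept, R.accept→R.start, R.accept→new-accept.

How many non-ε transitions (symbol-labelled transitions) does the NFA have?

9

Recursing over subexpressions:
Each of the 9 symbol leaves contributes exactly 1 symbol transition.
  p | q — 2 symbol transitions
  q | r | s — 3 symbol transitions
  (q | r | s)* — 3 symbol transitions
  (q | r | s)*p — 4 symbol transitions
  ((q | r | s)*p)* — 4 symbol transitions
  qq — 2 symbol transitions
  (qq)* — 2 symbol transitions
  (qq)* | s — 3 symbol transitions
  (p | q)((q | r | s)*p)*((qq)* | s) — 9 symbol transitions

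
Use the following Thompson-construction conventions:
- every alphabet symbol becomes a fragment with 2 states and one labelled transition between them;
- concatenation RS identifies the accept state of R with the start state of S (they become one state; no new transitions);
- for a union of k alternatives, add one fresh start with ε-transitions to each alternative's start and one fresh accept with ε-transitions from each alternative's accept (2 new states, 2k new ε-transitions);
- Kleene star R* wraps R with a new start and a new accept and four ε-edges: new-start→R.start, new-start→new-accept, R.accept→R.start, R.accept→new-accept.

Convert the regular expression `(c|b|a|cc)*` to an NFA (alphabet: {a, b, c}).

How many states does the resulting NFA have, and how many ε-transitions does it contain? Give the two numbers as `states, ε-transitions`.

Building bottom-up:
Each of the 5 symbol leaves contributes 2 states and 0 ε-transitions.
  cc — 3 states, 0 ε-transitions
  c|b|a|cc — 11 states, 8 ε-transitions
  (c|b|a|cc)* — 13 states, 12 ε-transitions

13, 12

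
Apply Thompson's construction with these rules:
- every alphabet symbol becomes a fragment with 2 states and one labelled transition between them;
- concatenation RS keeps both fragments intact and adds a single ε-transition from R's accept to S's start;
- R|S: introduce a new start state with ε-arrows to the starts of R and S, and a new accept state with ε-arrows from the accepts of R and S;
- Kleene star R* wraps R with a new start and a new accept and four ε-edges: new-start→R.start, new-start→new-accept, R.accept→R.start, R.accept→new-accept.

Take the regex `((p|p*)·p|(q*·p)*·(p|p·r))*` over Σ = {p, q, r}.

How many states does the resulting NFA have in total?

Recursing over subexpressions:
Each of the 8 symbol leaves contributes a 2-state fragment.
  p* = 4 states
  p|p* = 8 states
  (p|p*)·p = 10 states
  q* = 4 states
  q*·p = 6 states
  (q*·p)* = 8 states
  p·r = 4 states
  p|p·r = 8 states
  (q*·p)*·(p|p·r) = 16 states
  (p|p*)·p|(q*·p)*·(p|p·r) = 28 states
  ((p|p*)·p|(q*·p)*·(p|p·r))* = 30 states

30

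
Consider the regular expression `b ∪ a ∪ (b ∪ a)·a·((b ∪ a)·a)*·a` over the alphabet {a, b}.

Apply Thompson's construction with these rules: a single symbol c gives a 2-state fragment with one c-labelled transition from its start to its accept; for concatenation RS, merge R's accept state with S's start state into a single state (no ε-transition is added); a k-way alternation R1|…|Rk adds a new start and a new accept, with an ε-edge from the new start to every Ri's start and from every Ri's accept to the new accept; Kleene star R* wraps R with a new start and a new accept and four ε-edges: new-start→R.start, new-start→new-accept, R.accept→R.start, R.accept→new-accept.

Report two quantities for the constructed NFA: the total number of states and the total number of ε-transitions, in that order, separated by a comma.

22, 18

By structural recursion:
Each of the 9 symbol leaves contributes 2 states and 0 ε-transitions.
  b ∪ a = 6 states, 4 ε-transitions
  b ∪ a = 6 states, 4 ε-transitions
  (b ∪ a)·a = 7 states, 4 ε-transitions
  ((b ∪ a)·a)* = 9 states, 8 ε-transitions
  (b ∪ a)·a·((b ∪ a)·a)*·a = 16 states, 12 ε-transitions
  b ∪ a ∪ (b ∪ a)·a·((b ∪ a)·a)*·a = 22 states, 18 ε-transitions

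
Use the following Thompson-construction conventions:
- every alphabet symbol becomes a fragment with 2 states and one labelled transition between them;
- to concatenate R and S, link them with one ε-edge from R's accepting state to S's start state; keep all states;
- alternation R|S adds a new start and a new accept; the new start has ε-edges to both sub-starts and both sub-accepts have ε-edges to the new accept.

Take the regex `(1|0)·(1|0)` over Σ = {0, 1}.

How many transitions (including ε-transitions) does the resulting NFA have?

Building bottom-up:
Each of the 4 symbol leaves contributes 1 transition (1 symbol, 0 ε).
  1|0 — 6 transitions (2 symbol, 4 ε)
  1|0 — 6 transitions (2 symbol, 4 ε)
  (1|0)·(1|0) — 13 transitions (4 symbol, 9 ε)

13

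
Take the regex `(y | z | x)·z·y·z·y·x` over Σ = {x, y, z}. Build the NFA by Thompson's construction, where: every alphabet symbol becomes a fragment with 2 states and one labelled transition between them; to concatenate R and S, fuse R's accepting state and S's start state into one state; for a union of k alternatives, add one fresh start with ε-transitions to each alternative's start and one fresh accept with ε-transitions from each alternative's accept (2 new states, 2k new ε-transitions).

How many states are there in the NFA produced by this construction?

13

By structural recursion:
Each of the 8 symbol leaves contributes a 2-state fragment.
  y | z | x = 8 states
  (y | z | x)·z·y·z·y·x = 13 states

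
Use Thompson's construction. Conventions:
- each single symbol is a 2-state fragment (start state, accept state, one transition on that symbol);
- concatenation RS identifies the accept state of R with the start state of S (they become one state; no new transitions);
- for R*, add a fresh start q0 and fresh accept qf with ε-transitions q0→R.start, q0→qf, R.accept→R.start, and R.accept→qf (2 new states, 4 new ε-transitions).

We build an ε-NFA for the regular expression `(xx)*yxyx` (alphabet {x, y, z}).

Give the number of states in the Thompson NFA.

Recursing over subexpressions:
Each of the 6 symbol leaves contributes a 2-state fragment.
  xx = 3 states
  (xx)* = 5 states
  (xx)*yxyx = 9 states

9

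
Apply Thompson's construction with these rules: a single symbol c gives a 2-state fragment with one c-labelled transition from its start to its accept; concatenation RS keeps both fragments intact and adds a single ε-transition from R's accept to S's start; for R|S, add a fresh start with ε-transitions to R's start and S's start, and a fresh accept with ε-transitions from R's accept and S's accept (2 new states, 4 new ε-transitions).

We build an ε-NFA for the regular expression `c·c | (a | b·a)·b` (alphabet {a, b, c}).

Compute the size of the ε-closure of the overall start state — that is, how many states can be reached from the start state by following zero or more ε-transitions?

Compute the ε-closure size of each fragment's start state recursively; a symbol fragment's start has no outgoing ε-edge, so its closure is just itself (size 1).
  c·c → |closure| equals the left operand's closure size = 1 (its accept is not ε-reachable, so the closure stops there)
  b·a → same as the first factor's closure: |closure| = 1
  a | b·a → |closure| = 1 + 1 + 1 = 3 (the new accept is not ε-reachable since no branch accepts ε)
  (a | b·a)·b → |closure| equals the left operand's closure size = 3 (its accept is not ε-reachable, so the closure stops there)
  c·c | (a | b·a)·b → new start ε-reaches every alternative's start; none of them accept ε, so the new accept is not reached: |closure| = 1 + 1 + 3 = 5

5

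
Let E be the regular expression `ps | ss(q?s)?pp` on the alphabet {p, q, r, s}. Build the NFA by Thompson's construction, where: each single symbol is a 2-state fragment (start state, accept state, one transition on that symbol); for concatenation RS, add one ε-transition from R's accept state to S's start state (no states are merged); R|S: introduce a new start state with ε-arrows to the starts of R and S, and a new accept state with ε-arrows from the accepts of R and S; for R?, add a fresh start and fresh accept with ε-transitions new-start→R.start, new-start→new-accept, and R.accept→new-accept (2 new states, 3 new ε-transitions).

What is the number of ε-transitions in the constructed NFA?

16

Building bottom-up:
Each of the 8 symbol leaves contributes 0 ε-transitions.
  ps = 1 ε-transition
  q? = 3 ε-transitions
  q?s = 4 ε-transitions
  (q?s)? = 7 ε-transitions
  ss(q?s)?pp = 11 ε-transitions
  ps | ss(q?s)?pp = 16 ε-transitions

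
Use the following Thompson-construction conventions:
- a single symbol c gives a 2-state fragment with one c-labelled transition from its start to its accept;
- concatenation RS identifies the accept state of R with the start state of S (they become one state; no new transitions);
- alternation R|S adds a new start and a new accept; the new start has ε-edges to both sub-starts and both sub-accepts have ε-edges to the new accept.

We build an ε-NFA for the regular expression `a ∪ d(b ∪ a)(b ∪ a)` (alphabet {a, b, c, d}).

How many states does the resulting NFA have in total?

16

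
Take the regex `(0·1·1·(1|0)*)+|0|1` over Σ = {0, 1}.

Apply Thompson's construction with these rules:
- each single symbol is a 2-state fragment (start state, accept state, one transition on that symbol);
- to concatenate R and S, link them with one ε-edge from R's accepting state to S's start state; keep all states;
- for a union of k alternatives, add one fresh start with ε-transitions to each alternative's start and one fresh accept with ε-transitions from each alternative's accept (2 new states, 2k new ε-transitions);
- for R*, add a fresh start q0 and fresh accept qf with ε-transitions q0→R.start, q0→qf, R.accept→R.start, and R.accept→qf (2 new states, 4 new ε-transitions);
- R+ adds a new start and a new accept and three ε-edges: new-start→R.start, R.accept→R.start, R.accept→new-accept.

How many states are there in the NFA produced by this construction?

Building bottom-up:
Each of the 7 symbol leaves contributes a 2-state fragment.
  1|0 : 6 states
  (1|0)* : 8 states
  0·1·1·(1|0)* : 14 states
  (0·1·1·(1|0)*)+ : 16 states
  (0·1·1·(1|0)*)+|0|1 : 22 states

22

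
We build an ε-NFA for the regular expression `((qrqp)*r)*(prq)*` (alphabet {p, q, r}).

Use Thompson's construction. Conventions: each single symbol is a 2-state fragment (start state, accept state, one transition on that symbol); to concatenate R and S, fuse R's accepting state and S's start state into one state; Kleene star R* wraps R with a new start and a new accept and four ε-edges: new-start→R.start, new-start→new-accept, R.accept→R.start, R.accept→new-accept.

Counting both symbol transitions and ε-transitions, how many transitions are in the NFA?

20

Building bottom-up:
Each of the 8 symbol leaves contributes 1 transition (1 symbol, 0 ε).
  qrqp = 4 transitions (4 symbol, 0 ε)
  (qrqp)* = 8 transitions (4 symbol, 4 ε)
  (qrqp)*r = 9 transitions (5 symbol, 4 ε)
  ((qrqp)*r)* = 13 transitions (5 symbol, 8 ε)
  prq = 3 transitions (3 symbol, 0 ε)
  (prq)* = 7 transitions (3 symbol, 4 ε)
  ((qrqp)*r)*(prq)* = 20 transitions (8 symbol, 12 ε)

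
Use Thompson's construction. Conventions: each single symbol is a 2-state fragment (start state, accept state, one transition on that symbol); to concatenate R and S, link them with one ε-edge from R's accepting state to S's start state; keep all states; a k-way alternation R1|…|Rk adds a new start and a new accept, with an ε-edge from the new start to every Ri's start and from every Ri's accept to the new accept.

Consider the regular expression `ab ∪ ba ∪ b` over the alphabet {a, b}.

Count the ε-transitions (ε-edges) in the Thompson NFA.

Per subexpression:
Each of the 5 symbol leaves contributes 0 ε-transitions.
  ab : 1 ε-transition
  ba : 1 ε-transition
  ab ∪ ba ∪ b : 8 ε-transitions

8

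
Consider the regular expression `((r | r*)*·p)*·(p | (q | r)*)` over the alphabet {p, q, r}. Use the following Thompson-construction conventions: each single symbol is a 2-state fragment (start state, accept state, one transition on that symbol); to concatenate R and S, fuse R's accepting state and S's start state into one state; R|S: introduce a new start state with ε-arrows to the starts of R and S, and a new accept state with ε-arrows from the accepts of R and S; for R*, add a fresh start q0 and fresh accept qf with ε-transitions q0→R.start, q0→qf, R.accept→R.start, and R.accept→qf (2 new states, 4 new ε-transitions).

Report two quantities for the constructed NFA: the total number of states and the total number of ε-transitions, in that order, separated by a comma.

Building bottom-up:
Each of the 6 symbol leaves contributes 2 states and 0 ε-transitions.
  r* — 4 states, 4 ε-transitions
  r | r* — 8 states, 8 ε-transitions
  (r | r*)* — 10 states, 12 ε-transitions
  (r | r*)*·p — 11 states, 12 ε-transitions
  ((r | r*)*·p)* — 13 states, 16 ε-transitions
  q | r — 6 states, 4 ε-transitions
  (q | r)* — 8 states, 8 ε-transitions
  p | (q | r)* — 12 states, 12 ε-transitions
  ((r | r*)*·p)*·(p | (q | r)*) — 24 states, 28 ε-transitions

24, 28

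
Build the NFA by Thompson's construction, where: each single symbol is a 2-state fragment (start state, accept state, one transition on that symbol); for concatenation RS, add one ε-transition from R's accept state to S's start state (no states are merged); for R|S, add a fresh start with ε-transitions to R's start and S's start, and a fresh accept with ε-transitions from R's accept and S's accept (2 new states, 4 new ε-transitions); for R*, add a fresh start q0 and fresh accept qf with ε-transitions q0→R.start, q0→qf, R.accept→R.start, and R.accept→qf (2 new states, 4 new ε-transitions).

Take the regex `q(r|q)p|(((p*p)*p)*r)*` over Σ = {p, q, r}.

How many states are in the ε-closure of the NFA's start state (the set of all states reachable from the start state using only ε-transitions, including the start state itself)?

15

Work bottom-up. For each fragment F, track |ε-closure(F.start)| and whether F's accept lies in that closure (i.e. whether F accepts ε). A single-symbol fragment has closure size 1 and does not accept ε.
  r|q — new start ε-reaches every alternative's start; none of them accept ε, so the new accept is not reached: |closure| = 1 + 1 + 1 = 3
  q(r|q)p — same as the first factor's closure: |closure| = 1
  p* — new start has ε-edges to the inner start and to the new accept, so |closure| = 2 + 1 = 3
  p*p — the left operand accepts ε, so the closure extends into the next operand (via the concat ε-link); |closure| = 3 + 1 = 4
  (p*p)* — the star's fresh start ε-reaches both the body's start and the fresh accept: |closure| = 2 + 4 = 6
  (p*p)*p — the left operand accepts ε, so the closure extends into the next operand (via the concat ε-link); |closure| = 6 + 1 = 7
  ((p*p)*p)* — the star's fresh start ε-reaches both the body's start and the fresh accept: |closure| = 2 + 7 = 9
  ((p*p)*p)*r — |closure| = 9 + 1 = 10 (closure spills across the concat boundary because the left factor accepts ε)
  (((p*p)*p)*r)* — the star's fresh start ε-reaches both the body's start and the fresh accept: |closure| = 2 + 10 = 12
  q(r|q)p|(((p*p)*p)*r)* — |closure| = 1 (new start) + (1 + 12) + 1 (new accept, since some branch ε-reaches its own accept) = 15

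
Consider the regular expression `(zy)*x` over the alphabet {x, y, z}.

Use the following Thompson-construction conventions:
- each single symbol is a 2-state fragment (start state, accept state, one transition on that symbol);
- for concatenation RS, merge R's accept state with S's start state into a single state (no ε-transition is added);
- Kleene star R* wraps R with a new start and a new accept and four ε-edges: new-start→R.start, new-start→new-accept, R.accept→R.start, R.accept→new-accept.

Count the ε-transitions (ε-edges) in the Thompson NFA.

4

Building bottom-up:
Each of the 3 symbol leaves contributes 0 ε-transitions.
  zy = 0 ε-transitions
  (zy)* = 4 ε-transitions
  (zy)*x = 4 ε-transitions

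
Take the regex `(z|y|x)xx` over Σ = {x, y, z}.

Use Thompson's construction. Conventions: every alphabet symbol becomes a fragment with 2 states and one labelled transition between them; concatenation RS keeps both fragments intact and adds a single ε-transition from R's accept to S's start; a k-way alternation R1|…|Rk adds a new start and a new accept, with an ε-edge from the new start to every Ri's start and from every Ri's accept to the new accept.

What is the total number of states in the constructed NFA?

12

Bottom-up over the parse tree:
Each of the 5 symbol leaves contributes a 2-state fragment.
  z|y|x → 8 states
  (z|y|x)xx → 12 states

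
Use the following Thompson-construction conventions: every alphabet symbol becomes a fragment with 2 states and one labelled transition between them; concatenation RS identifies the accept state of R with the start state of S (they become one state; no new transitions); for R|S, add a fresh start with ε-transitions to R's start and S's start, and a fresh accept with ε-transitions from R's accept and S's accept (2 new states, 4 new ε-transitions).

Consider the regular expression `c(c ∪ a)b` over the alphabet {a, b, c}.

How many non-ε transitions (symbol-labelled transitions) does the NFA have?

4

Per subexpression:
Each of the 4 symbol leaves contributes exactly 1 symbol transition.
  c ∪ a = 2 symbol transitions
  c(c ∪ a)b = 4 symbol transitions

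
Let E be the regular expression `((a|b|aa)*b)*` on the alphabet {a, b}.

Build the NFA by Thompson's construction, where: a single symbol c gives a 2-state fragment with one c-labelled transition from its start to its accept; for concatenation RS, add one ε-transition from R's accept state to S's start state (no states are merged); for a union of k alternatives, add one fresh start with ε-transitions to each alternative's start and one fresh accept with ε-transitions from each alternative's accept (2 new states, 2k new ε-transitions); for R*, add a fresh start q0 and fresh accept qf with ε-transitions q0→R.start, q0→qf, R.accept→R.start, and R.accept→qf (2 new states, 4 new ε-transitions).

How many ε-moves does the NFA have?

16

Per subexpression:
Each of the 5 symbol leaves contributes 0 ε-transitions.
  aa = 1 ε-transition
  a|b|aa = 7 ε-transitions
  (a|b|aa)* = 11 ε-transitions
  (a|b|aa)*b = 12 ε-transitions
  ((a|b|aa)*b)* = 16 ε-transitions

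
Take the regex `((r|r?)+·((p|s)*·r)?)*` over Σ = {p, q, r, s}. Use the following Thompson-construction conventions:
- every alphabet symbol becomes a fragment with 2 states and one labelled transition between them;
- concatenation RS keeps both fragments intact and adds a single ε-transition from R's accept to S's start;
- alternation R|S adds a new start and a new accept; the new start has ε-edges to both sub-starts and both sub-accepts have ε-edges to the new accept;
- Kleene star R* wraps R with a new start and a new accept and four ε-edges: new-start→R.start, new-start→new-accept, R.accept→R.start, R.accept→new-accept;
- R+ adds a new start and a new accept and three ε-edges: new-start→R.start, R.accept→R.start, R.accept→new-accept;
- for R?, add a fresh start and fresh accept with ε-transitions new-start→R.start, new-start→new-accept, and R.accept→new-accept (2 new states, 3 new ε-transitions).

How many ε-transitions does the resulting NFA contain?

27

By structural recursion:
Each of the 5 symbol leaves contributes 0 ε-transitions.
  r? — 3 ε-transitions
  r|r? — 7 ε-transitions
  (r|r?)+ — 10 ε-transitions
  p|s — 4 ε-transitions
  (p|s)* — 8 ε-transitions
  (p|s)*·r — 9 ε-transitions
  ((p|s)*·r)? — 12 ε-transitions
  (r|r?)+·((p|s)*·r)? — 23 ε-transitions
  ((r|r?)+·((p|s)*·r)?)* — 27 ε-transitions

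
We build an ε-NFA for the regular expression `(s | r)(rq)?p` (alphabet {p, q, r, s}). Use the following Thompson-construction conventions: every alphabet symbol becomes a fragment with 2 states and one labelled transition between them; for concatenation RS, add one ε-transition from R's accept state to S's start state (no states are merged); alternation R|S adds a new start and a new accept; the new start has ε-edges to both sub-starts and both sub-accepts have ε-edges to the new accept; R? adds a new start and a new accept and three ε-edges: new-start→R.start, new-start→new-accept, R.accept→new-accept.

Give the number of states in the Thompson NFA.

14

Building bottom-up:
Each of the 5 symbol leaves contributes a 2-state fragment.
  s | r : 6 states
  rq : 4 states
  (rq)? : 6 states
  (s | r)(rq)?p : 14 states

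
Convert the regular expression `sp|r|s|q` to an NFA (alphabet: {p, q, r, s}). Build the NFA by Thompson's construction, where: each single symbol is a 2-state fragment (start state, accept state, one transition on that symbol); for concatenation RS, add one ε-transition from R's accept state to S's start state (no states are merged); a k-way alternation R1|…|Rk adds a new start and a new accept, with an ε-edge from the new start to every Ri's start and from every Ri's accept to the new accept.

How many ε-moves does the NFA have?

9

Per subexpression:
Each of the 5 symbol leaves contributes 0 ε-transitions.
  sp : 1 ε-transition
  sp|r|s|q : 9 ε-transitions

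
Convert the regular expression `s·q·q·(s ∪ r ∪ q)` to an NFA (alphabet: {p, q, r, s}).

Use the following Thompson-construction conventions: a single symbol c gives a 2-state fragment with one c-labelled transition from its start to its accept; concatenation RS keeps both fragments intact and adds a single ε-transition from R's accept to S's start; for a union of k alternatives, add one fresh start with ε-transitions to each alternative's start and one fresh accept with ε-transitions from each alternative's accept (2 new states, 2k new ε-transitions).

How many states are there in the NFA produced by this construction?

14

Per subexpression:
Each of the 6 symbol leaves contributes a 2-state fragment.
  s ∪ r ∪ q → 8 states
  s·q·q·(s ∪ r ∪ q) → 14 states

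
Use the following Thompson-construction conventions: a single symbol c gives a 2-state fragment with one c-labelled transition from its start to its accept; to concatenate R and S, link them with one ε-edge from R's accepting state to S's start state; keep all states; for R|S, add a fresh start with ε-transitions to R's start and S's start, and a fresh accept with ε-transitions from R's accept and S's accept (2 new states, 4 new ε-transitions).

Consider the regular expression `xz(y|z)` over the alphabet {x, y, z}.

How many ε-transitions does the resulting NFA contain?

Per subexpression:
Each of the 4 symbol leaves contributes 0 ε-transitions.
  y|z : 4 ε-transitions
  xz(y|z) : 6 ε-transitions

6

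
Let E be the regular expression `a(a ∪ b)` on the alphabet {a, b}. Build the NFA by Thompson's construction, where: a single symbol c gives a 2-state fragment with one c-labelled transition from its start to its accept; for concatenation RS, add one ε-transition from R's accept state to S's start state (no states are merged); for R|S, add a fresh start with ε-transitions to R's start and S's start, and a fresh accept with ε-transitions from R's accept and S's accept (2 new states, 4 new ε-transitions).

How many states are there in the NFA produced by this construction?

8

Per subexpression:
Each of the 3 symbol leaves contributes a 2-state fragment.
  a ∪ b = 6 states
  a(a ∪ b) = 8 states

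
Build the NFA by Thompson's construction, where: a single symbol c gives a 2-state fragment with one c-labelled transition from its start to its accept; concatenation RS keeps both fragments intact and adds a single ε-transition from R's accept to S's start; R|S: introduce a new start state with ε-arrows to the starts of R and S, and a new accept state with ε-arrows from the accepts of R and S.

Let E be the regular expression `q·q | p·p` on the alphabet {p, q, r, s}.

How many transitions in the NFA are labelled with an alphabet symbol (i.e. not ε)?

4

By structural recursion:
Each of the 4 symbol leaves contributes exactly 1 symbol transition.
  q·q — 2 symbol transitions
  p·p — 2 symbol transitions
  q·q | p·p — 4 symbol transitions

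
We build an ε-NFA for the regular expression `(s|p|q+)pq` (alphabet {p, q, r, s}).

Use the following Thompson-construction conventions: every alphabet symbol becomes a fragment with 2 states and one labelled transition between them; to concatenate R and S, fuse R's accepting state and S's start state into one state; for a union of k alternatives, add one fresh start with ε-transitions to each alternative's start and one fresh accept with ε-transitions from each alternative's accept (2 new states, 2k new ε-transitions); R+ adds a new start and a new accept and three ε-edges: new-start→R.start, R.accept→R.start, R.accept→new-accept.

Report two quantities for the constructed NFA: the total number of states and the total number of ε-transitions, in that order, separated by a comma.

12, 9

Building bottom-up:
Each of the 5 symbol leaves contributes 2 states and 0 ε-transitions.
  q+ — 4 states, 3 ε-transitions
  s|p|q+ — 10 states, 9 ε-transitions
  (s|p|q+)pq — 12 states, 9 ε-transitions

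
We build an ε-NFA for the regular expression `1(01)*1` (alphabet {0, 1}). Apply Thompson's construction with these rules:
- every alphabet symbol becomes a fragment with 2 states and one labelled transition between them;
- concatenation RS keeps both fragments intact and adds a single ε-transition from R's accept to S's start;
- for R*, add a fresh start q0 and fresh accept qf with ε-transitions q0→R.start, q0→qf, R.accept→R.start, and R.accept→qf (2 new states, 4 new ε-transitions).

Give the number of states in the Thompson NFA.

10

Building bottom-up:
Each of the 4 symbol leaves contributes a 2-state fragment.
  01 : 4 states
  (01)* : 6 states
  1(01)*1 : 10 states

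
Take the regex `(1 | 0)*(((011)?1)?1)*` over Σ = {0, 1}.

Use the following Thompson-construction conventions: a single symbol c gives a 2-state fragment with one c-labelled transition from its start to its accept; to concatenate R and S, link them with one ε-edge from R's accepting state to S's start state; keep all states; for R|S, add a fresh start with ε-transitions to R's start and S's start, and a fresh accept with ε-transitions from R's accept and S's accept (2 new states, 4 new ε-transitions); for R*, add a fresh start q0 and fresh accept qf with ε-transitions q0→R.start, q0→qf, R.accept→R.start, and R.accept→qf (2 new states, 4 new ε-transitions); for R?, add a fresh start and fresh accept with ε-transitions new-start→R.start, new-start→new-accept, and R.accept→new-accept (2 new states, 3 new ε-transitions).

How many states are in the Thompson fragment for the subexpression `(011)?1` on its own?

10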